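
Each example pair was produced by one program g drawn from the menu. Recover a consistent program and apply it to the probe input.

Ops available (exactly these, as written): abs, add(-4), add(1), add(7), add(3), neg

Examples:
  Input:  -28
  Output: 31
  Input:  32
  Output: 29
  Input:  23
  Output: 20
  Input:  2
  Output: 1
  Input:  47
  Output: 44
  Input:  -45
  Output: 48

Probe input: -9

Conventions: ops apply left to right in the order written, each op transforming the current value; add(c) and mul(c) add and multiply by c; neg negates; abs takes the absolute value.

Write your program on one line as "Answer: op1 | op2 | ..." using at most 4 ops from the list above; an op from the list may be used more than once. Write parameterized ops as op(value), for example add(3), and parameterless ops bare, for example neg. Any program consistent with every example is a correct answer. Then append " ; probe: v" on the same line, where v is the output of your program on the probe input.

neg | add(3) | abs ; probe: 12

Check, running the answer program on each example:
  -28 -> 28 -> 31 -> 31
  32 -> -32 -> -29 -> 29
  23 -> -23 -> -20 -> 20
  2 -> -2 -> 1 -> 1
  47 -> -47 -> -44 -> 44
  -45 -> 45 -> 48 -> 48
  probe: -9 -> 9 -> 12 -> 12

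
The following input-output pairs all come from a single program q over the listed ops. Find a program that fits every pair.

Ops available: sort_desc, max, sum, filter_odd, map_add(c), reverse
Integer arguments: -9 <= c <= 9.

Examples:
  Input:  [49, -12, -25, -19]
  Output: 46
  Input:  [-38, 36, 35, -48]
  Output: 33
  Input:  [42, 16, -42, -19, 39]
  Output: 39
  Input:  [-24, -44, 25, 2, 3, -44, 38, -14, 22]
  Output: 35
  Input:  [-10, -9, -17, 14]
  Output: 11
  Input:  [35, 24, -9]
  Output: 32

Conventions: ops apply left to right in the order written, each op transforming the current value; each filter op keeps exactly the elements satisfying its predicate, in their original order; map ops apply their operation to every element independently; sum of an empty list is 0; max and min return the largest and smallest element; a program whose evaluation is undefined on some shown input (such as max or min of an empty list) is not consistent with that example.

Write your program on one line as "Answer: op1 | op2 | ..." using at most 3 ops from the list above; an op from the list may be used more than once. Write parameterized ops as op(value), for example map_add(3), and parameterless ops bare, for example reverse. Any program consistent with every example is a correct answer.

map_add(-3) | max

Check, running the answer program on each example:
  [49, -12, -25, -19] -> [46, -15, -28, -22] -> 46
  [-38, 36, 35, -48] -> [-41, 33, 32, -51] -> 33
  [42, 16, -42, -19, 39] -> [39, 13, -45, -22, 36] -> 39
  [-24, -44, 25, 2, 3, -44, 38, -14, 22] -> [-27, -47, 22, -1, 0, -47, 35, -17, 19] -> 35
  [-10, -9, -17, 14] -> [-13, -12, -20, 11] -> 11
  [35, 24, -9] -> [32, 21, -12] -> 32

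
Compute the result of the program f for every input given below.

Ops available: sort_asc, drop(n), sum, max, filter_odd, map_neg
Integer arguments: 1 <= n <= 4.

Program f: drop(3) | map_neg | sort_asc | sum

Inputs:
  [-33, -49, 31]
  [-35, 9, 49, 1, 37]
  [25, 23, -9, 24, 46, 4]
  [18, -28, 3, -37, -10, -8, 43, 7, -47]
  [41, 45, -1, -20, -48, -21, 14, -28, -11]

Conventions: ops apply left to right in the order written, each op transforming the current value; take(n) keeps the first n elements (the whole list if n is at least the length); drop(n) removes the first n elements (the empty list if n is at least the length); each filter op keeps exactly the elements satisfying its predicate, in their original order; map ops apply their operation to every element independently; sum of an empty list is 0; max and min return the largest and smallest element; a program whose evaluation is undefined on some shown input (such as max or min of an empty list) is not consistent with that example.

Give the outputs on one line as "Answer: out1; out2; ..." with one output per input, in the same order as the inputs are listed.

Execution, op by op:
  [-33, -49, 31] -> [] -> [] -> [] -> 0
  [-35, 9, 49, 1, 37] -> [1, 37] -> [-1, -37] -> [-37, -1] -> -38
  [25, 23, -9, 24, 46, 4] -> [24, 46, 4] -> [-24, -46, -4] -> [-46, -24, -4] -> -74
  [18, -28, 3, -37, -10, -8, 43, 7, -47] -> [-37, -10, -8, 43, 7, -47] -> [37, 10, 8, -43, -7, 47] -> [-43, -7, 8, 10, 37, 47] -> 52
  [41, 45, -1, -20, -48, -21, 14, -28, -11] -> [-20, -48, -21, 14, -28, -11] -> [20, 48, 21, -14, 28, 11] -> [-14, 11, 20, 21, 28, 48] -> 114

0; -38; -74; 52; 114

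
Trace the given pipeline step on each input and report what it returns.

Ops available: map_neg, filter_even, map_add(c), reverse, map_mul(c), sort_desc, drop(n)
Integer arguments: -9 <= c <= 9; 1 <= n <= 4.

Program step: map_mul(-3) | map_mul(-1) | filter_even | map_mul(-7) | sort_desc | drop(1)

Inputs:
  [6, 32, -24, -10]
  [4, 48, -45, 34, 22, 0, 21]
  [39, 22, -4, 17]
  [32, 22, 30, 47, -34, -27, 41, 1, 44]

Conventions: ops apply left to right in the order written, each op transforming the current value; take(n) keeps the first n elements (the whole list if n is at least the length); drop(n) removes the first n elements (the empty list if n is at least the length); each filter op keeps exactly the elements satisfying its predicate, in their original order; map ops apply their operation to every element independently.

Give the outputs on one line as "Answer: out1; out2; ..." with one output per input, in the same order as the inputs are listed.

[210, -126, -672]; [-84, -462, -714, -1008]; [-462]; [-462, -630, -672, -924]

Execution, op by op:
  [6, 32, -24, -10] -> [-18, -96, 72, 30] -> [18, 96, -72, -30] -> [18, 96, -72, -30] -> [-126, -672, 504, 210] -> [504, 210, -126, -672] -> [210, -126, -672]
  [4, 48, -45, 34, 22, 0, 21] -> [-12, -144, 135, -102, -66, 0, -63] -> [12, 144, -135, 102, 66, 0, 63] -> [12, 144, 102, 66, 0] -> [-84, -1008, -714, -462, 0] -> [0, -84, -462, -714, -1008] -> [-84, -462, -714, -1008]
  [39, 22, -4, 17] -> [-117, -66, 12, -51] -> [117, 66, -12, 51] -> [66, -12] -> [-462, 84] -> [84, -462] -> [-462]
  [32, 22, 30, 47, -34, -27, 41, 1, 44] -> [-96, -66, -90, -141, 102, 81, -123, -3, -132] -> [96, 66, 90, 141, -102, -81, 123, 3, 132] -> [96, 66, 90, -102, 132] -> [-672, -462, -630, 714, -924] -> [714, -462, -630, -672, -924] -> [-462, -630, -672, -924]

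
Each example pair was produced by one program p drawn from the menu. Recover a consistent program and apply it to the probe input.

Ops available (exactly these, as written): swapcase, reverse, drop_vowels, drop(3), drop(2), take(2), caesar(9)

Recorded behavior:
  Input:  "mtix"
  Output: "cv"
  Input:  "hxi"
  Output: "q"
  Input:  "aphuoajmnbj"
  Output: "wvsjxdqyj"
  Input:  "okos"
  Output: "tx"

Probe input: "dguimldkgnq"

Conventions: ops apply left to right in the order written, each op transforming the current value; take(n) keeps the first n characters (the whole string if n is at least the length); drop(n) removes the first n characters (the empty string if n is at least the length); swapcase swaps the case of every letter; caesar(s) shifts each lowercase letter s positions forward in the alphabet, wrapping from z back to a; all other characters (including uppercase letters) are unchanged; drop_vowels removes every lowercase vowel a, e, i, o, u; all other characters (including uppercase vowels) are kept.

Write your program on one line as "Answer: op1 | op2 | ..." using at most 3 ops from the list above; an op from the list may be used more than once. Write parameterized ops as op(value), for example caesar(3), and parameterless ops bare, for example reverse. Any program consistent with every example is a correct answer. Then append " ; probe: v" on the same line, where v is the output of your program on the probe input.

caesar(9) | reverse | drop(2) ; probe: "ptmuvrdpm"

Check, running the answer program on each example:
  "mtix" -> "vcrg" -> "grcv" -> "cv"
  "hxi" -> "qgr" -> "rgq" -> "q"
  "aphuoajmnbj" -> "jyqdxjsvwks" -> "skwvsjxdqyj" -> "wvsjxdqyj"
  "okos" -> "xtxb" -> "bxtx" -> "tx"
  probe: "dguimldkgnq" -> "mpdrvumtpwz" -> "zwptmuvrdpm" -> "ptmuvrdpm"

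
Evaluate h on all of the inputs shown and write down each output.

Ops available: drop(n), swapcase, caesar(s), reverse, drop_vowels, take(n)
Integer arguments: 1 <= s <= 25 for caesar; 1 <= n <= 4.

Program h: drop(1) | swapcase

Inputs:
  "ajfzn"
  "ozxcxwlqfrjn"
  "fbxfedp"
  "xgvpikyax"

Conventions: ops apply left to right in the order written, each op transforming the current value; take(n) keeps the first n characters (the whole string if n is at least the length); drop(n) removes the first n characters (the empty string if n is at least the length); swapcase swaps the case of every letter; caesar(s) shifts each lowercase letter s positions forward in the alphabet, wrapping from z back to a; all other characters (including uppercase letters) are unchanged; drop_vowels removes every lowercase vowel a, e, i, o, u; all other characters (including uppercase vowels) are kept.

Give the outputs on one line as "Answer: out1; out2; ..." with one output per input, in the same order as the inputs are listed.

"JFZN"; "ZXCXWLQFRJN"; "BXFEDP"; "GVPIKYAX"

Execution, op by op:
  "ajfzn" -> "jfzn" -> "JFZN"
  "ozxcxwlqfrjn" -> "zxcxwlqfrjn" -> "ZXCXWLQFRJN"
  "fbxfedp" -> "bxfedp" -> "BXFEDP"
  "xgvpikyax" -> "gvpikyax" -> "GVPIKYAX"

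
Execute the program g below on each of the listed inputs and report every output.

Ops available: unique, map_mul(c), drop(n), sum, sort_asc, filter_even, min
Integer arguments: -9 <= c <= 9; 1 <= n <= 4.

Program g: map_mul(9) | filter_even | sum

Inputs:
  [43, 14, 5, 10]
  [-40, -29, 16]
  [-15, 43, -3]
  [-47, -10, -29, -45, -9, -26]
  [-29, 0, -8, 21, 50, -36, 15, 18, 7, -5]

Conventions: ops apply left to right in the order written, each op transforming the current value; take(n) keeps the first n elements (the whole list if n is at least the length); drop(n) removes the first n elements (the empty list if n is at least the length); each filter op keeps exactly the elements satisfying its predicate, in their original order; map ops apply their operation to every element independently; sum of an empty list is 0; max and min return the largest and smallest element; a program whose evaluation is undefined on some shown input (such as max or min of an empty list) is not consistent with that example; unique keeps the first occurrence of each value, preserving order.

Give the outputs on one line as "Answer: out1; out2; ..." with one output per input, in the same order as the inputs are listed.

Execution, op by op:
  [43, 14, 5, 10] -> [387, 126, 45, 90] -> [126, 90] -> 216
  [-40, -29, 16] -> [-360, -261, 144] -> [-360, 144] -> -216
  [-15, 43, -3] -> [-135, 387, -27] -> [] -> 0
  [-47, -10, -29, -45, -9, -26] -> [-423, -90, -261, -405, -81, -234] -> [-90, -234] -> -324
  [-29, 0, -8, 21, 50, -36, 15, 18, 7, -5] -> [-261, 0, -72, 189, 450, -324, 135, 162, 63, -45] -> [0, -72, 450, -324, 162] -> 216

216; -216; 0; -324; 216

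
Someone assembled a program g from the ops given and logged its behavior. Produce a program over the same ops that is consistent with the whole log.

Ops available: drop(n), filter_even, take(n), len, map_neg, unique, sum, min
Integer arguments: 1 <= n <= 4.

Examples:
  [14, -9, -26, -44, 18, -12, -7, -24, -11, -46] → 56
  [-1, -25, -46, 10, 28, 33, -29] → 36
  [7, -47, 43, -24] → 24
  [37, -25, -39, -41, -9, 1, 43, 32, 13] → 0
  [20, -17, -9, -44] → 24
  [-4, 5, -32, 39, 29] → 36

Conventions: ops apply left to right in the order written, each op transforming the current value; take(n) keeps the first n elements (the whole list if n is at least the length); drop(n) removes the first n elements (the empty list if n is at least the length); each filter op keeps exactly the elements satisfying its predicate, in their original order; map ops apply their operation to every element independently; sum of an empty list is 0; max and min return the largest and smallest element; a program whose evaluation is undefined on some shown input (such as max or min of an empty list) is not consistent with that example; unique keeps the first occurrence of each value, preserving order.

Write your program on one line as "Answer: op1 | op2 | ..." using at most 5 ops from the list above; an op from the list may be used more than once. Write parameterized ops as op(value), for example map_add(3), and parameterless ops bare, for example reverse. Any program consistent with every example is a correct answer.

take(4) | filter_even | map_neg | sum

Check, running the answer program on each example:
  [14, -9, -26, -44, 18, -12, -7, -24, -11, -46] -> [14, -9, -26, -44] -> [14, -26, -44] -> [-14, 26, 44] -> 56
  [-1, -25, -46, 10, 28, 33, -29] -> [-1, -25, -46, 10] -> [-46, 10] -> [46, -10] -> 36
  [7, -47, 43, -24] -> [7, -47, 43, -24] -> [-24] -> [24] -> 24
  [37, -25, -39, -41, -9, 1, 43, 32, 13] -> [37, -25, -39, -41] -> [] -> [] -> 0
  [20, -17, -9, -44] -> [20, -17, -9, -44] -> [20, -44] -> [-20, 44] -> 24
  [-4, 5, -32, 39, 29] -> [-4, 5, -32, 39] -> [-4, -32] -> [4, 32] -> 36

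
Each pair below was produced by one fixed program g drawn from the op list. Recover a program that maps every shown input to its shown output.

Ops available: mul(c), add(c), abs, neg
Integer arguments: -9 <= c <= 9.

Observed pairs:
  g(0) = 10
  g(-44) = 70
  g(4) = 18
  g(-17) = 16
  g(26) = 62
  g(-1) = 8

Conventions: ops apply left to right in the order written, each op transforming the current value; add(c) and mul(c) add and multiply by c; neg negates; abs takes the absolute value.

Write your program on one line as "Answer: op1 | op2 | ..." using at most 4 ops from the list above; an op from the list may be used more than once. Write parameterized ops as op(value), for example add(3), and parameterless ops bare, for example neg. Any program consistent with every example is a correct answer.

add(7) | mul(-2) | abs | add(-4)

Check, running the answer program on each example:
  0 -> 7 -> -14 -> 14 -> 10
  -44 -> -37 -> 74 -> 74 -> 70
  4 -> 11 -> -22 -> 22 -> 18
  -17 -> -10 -> 20 -> 20 -> 16
  26 -> 33 -> -66 -> 66 -> 62
  -1 -> 6 -> -12 -> 12 -> 8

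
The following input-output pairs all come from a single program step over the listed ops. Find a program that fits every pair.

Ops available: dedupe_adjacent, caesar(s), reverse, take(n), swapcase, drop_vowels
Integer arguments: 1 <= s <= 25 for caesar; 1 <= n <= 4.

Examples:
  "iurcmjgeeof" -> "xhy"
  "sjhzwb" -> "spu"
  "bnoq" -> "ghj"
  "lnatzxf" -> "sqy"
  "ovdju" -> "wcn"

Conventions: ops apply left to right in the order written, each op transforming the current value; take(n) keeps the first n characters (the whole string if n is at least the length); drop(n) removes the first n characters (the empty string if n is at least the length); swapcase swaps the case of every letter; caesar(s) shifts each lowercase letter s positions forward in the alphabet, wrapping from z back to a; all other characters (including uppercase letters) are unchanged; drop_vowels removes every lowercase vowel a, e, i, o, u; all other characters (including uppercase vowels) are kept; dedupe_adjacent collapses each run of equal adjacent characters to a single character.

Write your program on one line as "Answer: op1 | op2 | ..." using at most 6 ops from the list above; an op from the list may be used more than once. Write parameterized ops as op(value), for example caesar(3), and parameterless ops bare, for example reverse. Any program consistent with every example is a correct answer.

reverse | dedupe_adjacent | take(3) | caesar(19) | reverse

Check, running the answer program on each example:
  "iurcmjgeeof" -> "foeegjmcrui" -> "foegjmcrui" -> "foe" -> "yhx" -> "xhy"
  "sjhzwb" -> "bwzhjs" -> "bwzhjs" -> "bwz" -> "ups" -> "spu"
  "bnoq" -> "qonb" -> "qonb" -> "qon" -> "jhg" -> "ghj"
  "lnatzxf" -> "fxztanl" -> "fxztanl" -> "fxz" -> "yqs" -> "sqy"
  "ovdju" -> "ujdvo" -> "ujdvo" -> "ujd" -> "ncw" -> "wcn"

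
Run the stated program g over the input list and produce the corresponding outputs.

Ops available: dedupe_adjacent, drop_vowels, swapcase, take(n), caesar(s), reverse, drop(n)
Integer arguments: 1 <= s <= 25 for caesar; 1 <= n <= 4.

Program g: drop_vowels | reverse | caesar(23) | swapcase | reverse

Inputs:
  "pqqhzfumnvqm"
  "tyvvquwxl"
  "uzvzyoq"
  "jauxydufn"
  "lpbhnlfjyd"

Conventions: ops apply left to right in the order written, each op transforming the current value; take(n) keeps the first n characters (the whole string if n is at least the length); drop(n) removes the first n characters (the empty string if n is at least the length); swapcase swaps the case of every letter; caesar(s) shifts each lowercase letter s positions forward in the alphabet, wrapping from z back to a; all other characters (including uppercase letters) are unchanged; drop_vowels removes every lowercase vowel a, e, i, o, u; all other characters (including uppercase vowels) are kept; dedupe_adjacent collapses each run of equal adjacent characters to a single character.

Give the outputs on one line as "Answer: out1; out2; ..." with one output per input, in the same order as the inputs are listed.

Execution, op by op:
  "pqqhzfumnvqm" -> "pqqhzfmnvqm" -> "mqvnmfzhqqp" -> "jnskjcwennm" -> "JNSKJCWENNM" -> "MNNEWCJKSNJ"
  "tyvvquwxl" -> "tyvvqwxl" -> "lxwqvvyt" -> "iutnssvq" -> "IUTNSSVQ" -> "QVSSNTUI"
  "uzvzyoq" -> "zvzyq" -> "qyzvz" -> "nvwsw" -> "NVWSW" -> "WSWVN"
  "jauxydufn" -> "jxydfn" -> "nfdyxj" -> "kcavug" -> "KCAVUG" -> "GUVACK"
  "lpbhnlfjyd" -> "lpbhnlfjyd" -> "dyjflnhbpl" -> "avgcikeymi" -> "AVGCIKEYMI" -> "IMYEKICGVA"

"MNNEWCJKSNJ"; "QVSSNTUI"; "WSWVN"; "GUVACK"; "IMYEKICGVA"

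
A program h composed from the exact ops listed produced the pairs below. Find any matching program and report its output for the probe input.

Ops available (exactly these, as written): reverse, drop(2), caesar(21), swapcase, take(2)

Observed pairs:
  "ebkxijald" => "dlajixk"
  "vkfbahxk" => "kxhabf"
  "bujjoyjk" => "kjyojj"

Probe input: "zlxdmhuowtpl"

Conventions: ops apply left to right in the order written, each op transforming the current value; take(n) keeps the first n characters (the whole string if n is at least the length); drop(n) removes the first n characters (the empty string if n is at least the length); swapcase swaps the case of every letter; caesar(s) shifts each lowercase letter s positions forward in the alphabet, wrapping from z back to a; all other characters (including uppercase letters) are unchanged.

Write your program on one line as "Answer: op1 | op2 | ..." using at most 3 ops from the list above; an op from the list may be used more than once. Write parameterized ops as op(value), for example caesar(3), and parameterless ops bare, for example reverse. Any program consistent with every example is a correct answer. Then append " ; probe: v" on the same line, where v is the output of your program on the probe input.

drop(2) | reverse ; probe: "lptwouhmdx"

Check, running the answer program on each example:
  "ebkxijald" -> "kxijald" -> "dlajixk"
  "vkfbahxk" -> "fbahxk" -> "kxhabf"
  "bujjoyjk" -> "jjoyjk" -> "kjyojj"
  probe: "zlxdmhuowtpl" -> "xdmhuowtpl" -> "lptwouhmdx"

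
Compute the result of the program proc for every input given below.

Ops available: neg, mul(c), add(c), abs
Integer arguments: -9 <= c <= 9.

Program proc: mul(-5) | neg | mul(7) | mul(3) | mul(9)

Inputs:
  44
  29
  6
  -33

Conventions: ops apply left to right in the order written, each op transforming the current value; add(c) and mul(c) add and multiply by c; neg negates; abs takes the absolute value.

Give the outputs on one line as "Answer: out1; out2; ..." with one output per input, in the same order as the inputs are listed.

41580; 27405; 5670; -31185

Execution, op by op:
  44 -> -220 -> 220 -> 1540 -> 4620 -> 41580
  29 -> -145 -> 145 -> 1015 -> 3045 -> 27405
  6 -> -30 -> 30 -> 210 -> 630 -> 5670
  -33 -> 165 -> -165 -> -1155 -> -3465 -> -31185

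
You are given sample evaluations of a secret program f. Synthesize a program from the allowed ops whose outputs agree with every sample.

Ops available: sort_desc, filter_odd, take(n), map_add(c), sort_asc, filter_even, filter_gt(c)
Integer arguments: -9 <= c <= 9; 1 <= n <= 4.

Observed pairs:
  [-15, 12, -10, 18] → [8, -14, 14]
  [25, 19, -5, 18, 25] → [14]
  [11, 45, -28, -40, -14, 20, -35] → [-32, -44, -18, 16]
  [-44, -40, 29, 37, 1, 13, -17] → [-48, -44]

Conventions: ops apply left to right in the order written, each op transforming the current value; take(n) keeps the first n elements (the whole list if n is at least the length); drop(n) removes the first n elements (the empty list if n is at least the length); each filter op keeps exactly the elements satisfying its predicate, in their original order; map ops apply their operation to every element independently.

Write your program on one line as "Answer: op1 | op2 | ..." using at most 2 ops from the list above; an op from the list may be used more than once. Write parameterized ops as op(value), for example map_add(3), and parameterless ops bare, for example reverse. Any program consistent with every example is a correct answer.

map_add(-4) | filter_even

Check, running the answer program on each example:
  [-15, 12, -10, 18] -> [-19, 8, -14, 14] -> [8, -14, 14]
  [25, 19, -5, 18, 25] -> [21, 15, -9, 14, 21] -> [14]
  [11, 45, -28, -40, -14, 20, -35] -> [7, 41, -32, -44, -18, 16, -39] -> [-32, -44, -18, 16]
  [-44, -40, 29, 37, 1, 13, -17] -> [-48, -44, 25, 33, -3, 9, -21] -> [-48, -44]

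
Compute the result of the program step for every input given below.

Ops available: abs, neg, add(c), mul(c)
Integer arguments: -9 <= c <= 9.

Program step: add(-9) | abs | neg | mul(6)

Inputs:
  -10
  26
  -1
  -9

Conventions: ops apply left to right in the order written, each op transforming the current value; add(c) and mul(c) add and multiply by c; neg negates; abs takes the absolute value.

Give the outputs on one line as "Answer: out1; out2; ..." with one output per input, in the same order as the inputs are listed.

-114; -102; -60; -108

Execution, op by op:
  -10 -> -19 -> 19 -> -19 -> -114
  26 -> 17 -> 17 -> -17 -> -102
  -1 -> -10 -> 10 -> -10 -> -60
  -9 -> -18 -> 18 -> -18 -> -108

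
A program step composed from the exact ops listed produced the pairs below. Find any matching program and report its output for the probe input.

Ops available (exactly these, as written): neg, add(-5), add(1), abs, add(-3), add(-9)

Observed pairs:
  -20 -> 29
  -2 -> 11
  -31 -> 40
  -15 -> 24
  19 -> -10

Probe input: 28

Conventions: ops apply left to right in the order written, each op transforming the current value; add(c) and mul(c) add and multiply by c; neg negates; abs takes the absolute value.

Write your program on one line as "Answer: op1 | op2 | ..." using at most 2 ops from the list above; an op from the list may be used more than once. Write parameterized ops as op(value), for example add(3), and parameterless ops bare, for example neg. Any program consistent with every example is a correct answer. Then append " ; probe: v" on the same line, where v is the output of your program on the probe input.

add(-9) | neg ; probe: -19

Check, running the answer program on each example:
  -20 -> -29 -> 29
  -2 -> -11 -> 11
  -31 -> -40 -> 40
  -15 -> -24 -> 24
  19 -> 10 -> -10
  probe: 28 -> 19 -> -19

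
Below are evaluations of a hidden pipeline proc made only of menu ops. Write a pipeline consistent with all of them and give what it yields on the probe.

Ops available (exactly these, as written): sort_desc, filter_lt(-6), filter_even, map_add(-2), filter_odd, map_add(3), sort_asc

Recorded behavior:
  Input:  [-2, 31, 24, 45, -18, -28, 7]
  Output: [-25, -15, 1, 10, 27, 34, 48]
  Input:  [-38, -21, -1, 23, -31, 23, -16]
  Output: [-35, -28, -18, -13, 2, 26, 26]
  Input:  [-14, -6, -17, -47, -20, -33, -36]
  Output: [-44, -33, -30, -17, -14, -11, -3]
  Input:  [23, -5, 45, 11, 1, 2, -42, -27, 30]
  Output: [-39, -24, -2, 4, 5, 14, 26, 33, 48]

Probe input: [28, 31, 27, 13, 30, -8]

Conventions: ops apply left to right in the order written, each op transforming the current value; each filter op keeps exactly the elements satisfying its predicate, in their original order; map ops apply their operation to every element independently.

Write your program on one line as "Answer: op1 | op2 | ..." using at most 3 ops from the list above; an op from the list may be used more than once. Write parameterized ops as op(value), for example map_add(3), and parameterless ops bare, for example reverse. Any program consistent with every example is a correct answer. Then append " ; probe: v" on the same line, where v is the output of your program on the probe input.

sort_desc | map_add(3) | sort_asc ; probe: [-5, 16, 30, 31, 33, 34]

Check, running the answer program on each example:
  [-2, 31, 24, 45, -18, -28, 7] -> [45, 31, 24, 7, -2, -18, -28] -> [48, 34, 27, 10, 1, -15, -25] -> [-25, -15, 1, 10, 27, 34, 48]
  [-38, -21, -1, 23, -31, 23, -16] -> [23, 23, -1, -16, -21, -31, -38] -> [26, 26, 2, -13, -18, -28, -35] -> [-35, -28, -18, -13, 2, 26, 26]
  [-14, -6, -17, -47, -20, -33, -36] -> [-6, -14, -17, -20, -33, -36, -47] -> [-3, -11, -14, -17, -30, -33, -44] -> [-44, -33, -30, -17, -14, -11, -3]
  [23, -5, 45, 11, 1, 2, -42, -27, 30] -> [45, 30, 23, 11, 2, 1, -5, -27, -42] -> [48, 33, 26, 14, 5, 4, -2, -24, -39] -> [-39, -24, -2, 4, 5, 14, 26, 33, 48]
  probe: [28, 31, 27, 13, 30, -8] -> [31, 30, 28, 27, 13, -8] -> [34, 33, 31, 30, 16, -5] -> [-5, 16, 30, 31, 33, 34]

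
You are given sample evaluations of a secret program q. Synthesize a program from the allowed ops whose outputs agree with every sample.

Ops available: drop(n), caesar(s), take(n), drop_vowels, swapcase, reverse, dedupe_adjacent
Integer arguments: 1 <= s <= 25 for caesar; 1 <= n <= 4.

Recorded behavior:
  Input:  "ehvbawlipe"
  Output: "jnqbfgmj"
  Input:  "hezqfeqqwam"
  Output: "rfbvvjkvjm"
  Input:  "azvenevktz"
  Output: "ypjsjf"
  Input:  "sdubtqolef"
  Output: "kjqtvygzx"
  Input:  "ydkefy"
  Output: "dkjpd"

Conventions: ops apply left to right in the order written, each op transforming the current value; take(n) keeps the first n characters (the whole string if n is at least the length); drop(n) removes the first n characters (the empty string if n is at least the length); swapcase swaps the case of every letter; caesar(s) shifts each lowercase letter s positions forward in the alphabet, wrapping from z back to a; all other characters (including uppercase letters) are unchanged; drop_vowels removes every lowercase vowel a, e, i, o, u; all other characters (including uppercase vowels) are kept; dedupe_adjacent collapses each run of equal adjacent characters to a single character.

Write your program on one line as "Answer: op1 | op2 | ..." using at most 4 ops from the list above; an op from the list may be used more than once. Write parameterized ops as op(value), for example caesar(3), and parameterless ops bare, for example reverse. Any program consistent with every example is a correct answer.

caesar(5) | drop_vowels | reverse

Check, running the answer program on each example:
  "ehvbawlipe" -> "jmagfbqnuj" -> "jmgfbqnj" -> "jnqbfgmj"
  "hezqfeqqwam" -> "mjevkjvvbfr" -> "mjvkjvvbfr" -> "rfbvvjkvjm"
  "azvenevktz" -> "feajsjapye" -> "fjsjpy" -> "ypjsjf"
  "sdubtqolef" -> "xizgyvtqjk" -> "xzgyvtqjk" -> "kjqtvygzx"
  "ydkefy" -> "dipjkd" -> "dpjkd" -> "dkjpd"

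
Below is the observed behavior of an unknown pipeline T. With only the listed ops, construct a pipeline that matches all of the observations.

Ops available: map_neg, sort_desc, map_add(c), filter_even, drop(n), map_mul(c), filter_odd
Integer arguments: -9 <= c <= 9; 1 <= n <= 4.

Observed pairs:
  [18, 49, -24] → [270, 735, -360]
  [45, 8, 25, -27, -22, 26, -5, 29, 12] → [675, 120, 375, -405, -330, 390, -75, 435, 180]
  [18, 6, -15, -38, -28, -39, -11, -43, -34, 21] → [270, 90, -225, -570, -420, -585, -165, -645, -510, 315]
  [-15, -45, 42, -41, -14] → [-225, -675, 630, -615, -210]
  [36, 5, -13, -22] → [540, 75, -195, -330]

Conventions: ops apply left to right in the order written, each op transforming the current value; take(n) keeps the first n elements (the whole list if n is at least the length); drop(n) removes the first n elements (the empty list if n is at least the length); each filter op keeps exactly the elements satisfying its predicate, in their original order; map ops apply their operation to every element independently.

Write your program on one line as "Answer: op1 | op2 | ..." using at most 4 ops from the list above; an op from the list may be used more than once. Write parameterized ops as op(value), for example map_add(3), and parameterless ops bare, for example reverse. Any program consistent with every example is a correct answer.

map_neg | map_mul(-5) | map_neg | map_mul(-3)

Check, running the answer program on each example:
  [18, 49, -24] -> [-18, -49, 24] -> [90, 245, -120] -> [-90, -245, 120] -> [270, 735, -360]
  [45, 8, 25, -27, -22, 26, -5, 29, 12] -> [-45, -8, -25, 27, 22, -26, 5, -29, -12] -> [225, 40, 125, -135, -110, 130, -25, 145, 60] -> [-225, -40, -125, 135, 110, -130, 25, -145, -60] -> [675, 120, 375, -405, -330, 390, -75, 435, 180]
  [18, 6, -15, -38, -28, -39, -11, -43, -34, 21] -> [-18, -6, 15, 38, 28, 39, 11, 43, 34, -21] -> [90, 30, -75, -190, -140, -195, -55, -215, -170, 105] -> [-90, -30, 75, 190, 140, 195, 55, 215, 170, -105] -> [270, 90, -225, -570, -420, -585, -165, -645, -510, 315]
  [-15, -45, 42, -41, -14] -> [15, 45, -42, 41, 14] -> [-75, -225, 210, -205, -70] -> [75, 225, -210, 205, 70] -> [-225, -675, 630, -615, -210]
  [36, 5, -13, -22] -> [-36, -5, 13, 22] -> [180, 25, -65, -110] -> [-180, -25, 65, 110] -> [540, 75, -195, -330]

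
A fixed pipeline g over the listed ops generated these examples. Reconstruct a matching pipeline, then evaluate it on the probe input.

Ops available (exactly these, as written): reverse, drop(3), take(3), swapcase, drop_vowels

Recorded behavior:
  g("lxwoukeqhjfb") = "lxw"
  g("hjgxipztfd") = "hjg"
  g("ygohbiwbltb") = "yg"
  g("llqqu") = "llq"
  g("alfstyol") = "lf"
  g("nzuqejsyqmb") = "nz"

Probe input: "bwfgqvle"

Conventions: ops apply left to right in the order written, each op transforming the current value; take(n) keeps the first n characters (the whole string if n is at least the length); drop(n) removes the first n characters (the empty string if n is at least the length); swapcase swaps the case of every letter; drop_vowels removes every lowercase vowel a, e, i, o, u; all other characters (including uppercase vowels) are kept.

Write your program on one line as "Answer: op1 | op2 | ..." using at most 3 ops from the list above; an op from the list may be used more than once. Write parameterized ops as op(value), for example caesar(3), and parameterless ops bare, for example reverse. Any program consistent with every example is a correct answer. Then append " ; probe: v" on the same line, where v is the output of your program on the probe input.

take(3) | drop_vowels ; probe: "bwf"

Check, running the answer program on each example:
  "lxwoukeqhjfb" -> "lxw" -> "lxw"
  "hjgxipztfd" -> "hjg" -> "hjg"
  "ygohbiwbltb" -> "ygo" -> "yg"
  "llqqu" -> "llq" -> "llq"
  "alfstyol" -> "alf" -> "lf"
  "nzuqejsyqmb" -> "nzu" -> "nz"
  probe: "bwfgqvle" -> "bwf" -> "bwf"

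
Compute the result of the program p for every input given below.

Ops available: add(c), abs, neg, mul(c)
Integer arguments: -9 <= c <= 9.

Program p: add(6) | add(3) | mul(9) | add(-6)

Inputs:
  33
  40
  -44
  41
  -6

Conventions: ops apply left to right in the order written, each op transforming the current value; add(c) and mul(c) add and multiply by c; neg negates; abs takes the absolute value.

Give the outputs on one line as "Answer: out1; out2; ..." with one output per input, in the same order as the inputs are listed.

Execution, op by op:
  33 -> 39 -> 42 -> 378 -> 372
  40 -> 46 -> 49 -> 441 -> 435
  -44 -> -38 -> -35 -> -315 -> -321
  41 -> 47 -> 50 -> 450 -> 444
  -6 -> 0 -> 3 -> 27 -> 21

372; 435; -321; 444; 21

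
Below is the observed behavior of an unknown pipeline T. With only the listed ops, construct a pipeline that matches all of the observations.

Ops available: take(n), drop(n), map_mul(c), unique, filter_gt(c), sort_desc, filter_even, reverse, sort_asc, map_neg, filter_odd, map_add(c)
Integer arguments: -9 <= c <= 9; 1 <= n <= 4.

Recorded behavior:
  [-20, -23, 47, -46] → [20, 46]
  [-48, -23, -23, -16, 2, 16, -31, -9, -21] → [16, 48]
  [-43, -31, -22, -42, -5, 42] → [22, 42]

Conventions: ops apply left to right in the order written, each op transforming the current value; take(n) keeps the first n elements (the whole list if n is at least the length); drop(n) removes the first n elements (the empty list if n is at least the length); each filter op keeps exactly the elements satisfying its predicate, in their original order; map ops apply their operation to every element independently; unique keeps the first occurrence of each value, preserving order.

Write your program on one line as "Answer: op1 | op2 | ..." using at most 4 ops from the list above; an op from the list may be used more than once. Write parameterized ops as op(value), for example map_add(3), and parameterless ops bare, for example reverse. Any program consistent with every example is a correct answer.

filter_even | take(2) | map_neg | sort_asc

Check, running the answer program on each example:
  [-20, -23, 47, -46] -> [-20, -46] -> [-20, -46] -> [20, 46] -> [20, 46]
  [-48, -23, -23, -16, 2, 16, -31, -9, -21] -> [-48, -16, 2, 16] -> [-48, -16] -> [48, 16] -> [16, 48]
  [-43, -31, -22, -42, -5, 42] -> [-22, -42, 42] -> [-22, -42] -> [22, 42] -> [22, 42]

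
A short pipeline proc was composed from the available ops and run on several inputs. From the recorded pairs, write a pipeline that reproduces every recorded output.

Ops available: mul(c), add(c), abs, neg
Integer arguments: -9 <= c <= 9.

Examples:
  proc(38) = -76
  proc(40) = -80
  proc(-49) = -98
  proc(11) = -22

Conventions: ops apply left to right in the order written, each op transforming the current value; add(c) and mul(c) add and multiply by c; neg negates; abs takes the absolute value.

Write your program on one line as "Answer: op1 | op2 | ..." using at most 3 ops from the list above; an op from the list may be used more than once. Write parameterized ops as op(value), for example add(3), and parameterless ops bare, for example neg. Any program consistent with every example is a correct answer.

abs | mul(2) | neg

Check, running the answer program on each example:
  38 -> 38 -> 76 -> -76
  40 -> 40 -> 80 -> -80
  -49 -> 49 -> 98 -> -98
  11 -> 11 -> 22 -> -22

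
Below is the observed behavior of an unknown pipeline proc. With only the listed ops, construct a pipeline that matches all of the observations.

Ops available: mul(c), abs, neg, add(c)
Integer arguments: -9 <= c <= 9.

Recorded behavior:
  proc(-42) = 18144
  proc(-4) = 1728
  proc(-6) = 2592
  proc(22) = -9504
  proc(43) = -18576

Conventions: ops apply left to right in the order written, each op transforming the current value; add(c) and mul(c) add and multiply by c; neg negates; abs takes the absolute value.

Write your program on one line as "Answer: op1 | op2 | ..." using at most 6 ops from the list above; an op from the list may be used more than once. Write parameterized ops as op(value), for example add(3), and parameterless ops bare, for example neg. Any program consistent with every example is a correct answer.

neg | mul(-3) | mul(-6) | neg | mul(-8) | mul(3)

Check, running the answer program on each example:
  -42 -> 42 -> -126 -> 756 -> -756 -> 6048 -> 18144
  -4 -> 4 -> -12 -> 72 -> -72 -> 576 -> 1728
  -6 -> 6 -> -18 -> 108 -> -108 -> 864 -> 2592
  22 -> -22 -> 66 -> -396 -> 396 -> -3168 -> -9504
  43 -> -43 -> 129 -> -774 -> 774 -> -6192 -> -18576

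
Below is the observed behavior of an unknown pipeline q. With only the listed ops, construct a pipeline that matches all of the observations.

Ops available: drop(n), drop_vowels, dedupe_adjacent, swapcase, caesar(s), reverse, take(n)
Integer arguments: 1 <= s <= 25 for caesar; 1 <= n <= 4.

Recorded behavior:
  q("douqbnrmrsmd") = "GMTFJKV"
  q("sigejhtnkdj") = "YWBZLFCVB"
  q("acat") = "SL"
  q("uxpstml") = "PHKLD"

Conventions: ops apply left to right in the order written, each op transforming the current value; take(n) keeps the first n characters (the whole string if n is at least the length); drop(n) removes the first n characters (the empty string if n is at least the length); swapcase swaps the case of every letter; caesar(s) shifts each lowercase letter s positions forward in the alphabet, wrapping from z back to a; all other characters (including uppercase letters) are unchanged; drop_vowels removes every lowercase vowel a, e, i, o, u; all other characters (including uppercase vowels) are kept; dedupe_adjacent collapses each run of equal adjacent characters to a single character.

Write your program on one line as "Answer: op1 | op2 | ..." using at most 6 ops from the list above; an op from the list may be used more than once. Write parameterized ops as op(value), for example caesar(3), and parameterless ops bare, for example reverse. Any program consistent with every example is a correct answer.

caesar(18) | drop_vowels | drop(1) | dedupe_adjacent | swapcase

Check, running the answer program on each example:
  "douqbnrmrsmd" -> "vgmitfjejkev" -> "vgmtfjjkv" -> "gmtfjjkv" -> "gmtfjkv" -> "GMTFJKV"
  "sigejhtnkdj" -> "kaywbzlfcvb" -> "kywbzlfcvb" -> "ywbzlfcvb" -> "ywbzlfcvb" -> "YWBZLFCVB"
  "acat" -> "susl" -> "ssl" -> "sl" -> "sl" -> "SL"
  "uxpstml" -> "mphkled" -> "mphkld" -> "phkld" -> "phkld" -> "PHKLD"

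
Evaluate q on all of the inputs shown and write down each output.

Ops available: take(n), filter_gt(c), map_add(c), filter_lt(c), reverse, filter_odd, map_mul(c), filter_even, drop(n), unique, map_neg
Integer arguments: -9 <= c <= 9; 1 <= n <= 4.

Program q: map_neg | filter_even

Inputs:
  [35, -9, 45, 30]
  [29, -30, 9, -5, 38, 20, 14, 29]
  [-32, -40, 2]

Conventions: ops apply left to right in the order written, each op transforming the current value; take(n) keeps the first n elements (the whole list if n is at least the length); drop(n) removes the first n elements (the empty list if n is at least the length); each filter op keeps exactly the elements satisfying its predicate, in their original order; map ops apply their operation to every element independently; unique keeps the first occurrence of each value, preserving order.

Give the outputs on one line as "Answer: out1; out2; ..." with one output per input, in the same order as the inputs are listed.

[-30]; [30, -38, -20, -14]; [32, 40, -2]

Execution, op by op:
  [35, -9, 45, 30] -> [-35, 9, -45, -30] -> [-30]
  [29, -30, 9, -5, 38, 20, 14, 29] -> [-29, 30, -9, 5, -38, -20, -14, -29] -> [30, -38, -20, -14]
  [-32, -40, 2] -> [32, 40, -2] -> [32, 40, -2]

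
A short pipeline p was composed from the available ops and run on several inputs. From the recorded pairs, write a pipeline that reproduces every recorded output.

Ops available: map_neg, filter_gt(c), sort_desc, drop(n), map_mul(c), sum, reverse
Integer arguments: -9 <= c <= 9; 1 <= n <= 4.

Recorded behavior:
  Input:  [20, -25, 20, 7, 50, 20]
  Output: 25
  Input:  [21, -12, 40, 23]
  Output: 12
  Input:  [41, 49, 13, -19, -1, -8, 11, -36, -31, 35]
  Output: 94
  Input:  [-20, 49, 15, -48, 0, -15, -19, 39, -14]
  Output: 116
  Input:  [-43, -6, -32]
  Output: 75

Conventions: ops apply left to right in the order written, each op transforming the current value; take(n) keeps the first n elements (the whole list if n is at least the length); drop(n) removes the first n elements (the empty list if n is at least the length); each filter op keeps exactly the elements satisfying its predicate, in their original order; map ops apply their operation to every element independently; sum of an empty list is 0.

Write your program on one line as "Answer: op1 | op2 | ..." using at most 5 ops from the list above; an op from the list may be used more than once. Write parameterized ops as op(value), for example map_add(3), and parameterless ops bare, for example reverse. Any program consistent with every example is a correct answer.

sort_desc | map_neg | filter_gt(7) | sum

Check, running the answer program on each example:
  [20, -25, 20, 7, 50, 20] -> [50, 20, 20, 20, 7, -25] -> [-50, -20, -20, -20, -7, 25] -> [25] -> 25
  [21, -12, 40, 23] -> [40, 23, 21, -12] -> [-40, -23, -21, 12] -> [12] -> 12
  [41, 49, 13, -19, -1, -8, 11, -36, -31, 35] -> [49, 41, 35, 13, 11, -1, -8, -19, -31, -36] -> [-49, -41, -35, -13, -11, 1, 8, 19, 31, 36] -> [8, 19, 31, 36] -> 94
  [-20, 49, 15, -48, 0, -15, -19, 39, -14] -> [49, 39, 15, 0, -14, -15, -19, -20, -48] -> [-49, -39, -15, 0, 14, 15, 19, 20, 48] -> [14, 15, 19, 20, 48] -> 116
  [-43, -6, -32] -> [-6, -32, -43] -> [6, 32, 43] -> [32, 43] -> 75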